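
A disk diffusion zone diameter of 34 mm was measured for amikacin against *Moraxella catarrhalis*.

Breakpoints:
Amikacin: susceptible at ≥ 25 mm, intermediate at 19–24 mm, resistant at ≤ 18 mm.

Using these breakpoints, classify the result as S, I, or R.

S

Amikacin (34 mm) ≥ 25 mm — susceptible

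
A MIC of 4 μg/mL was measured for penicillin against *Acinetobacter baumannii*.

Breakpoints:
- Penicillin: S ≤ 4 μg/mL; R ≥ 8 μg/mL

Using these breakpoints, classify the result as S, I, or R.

S

Penicillin: 4 μg/mL is ≤ 4 μg/mL ⇒ Susceptible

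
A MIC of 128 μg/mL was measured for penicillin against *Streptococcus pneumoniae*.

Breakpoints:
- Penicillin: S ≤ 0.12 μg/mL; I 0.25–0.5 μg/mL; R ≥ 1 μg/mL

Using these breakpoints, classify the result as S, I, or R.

Penicillin (128 μg/mL) ≥ 1 μg/mL ⇒ R

R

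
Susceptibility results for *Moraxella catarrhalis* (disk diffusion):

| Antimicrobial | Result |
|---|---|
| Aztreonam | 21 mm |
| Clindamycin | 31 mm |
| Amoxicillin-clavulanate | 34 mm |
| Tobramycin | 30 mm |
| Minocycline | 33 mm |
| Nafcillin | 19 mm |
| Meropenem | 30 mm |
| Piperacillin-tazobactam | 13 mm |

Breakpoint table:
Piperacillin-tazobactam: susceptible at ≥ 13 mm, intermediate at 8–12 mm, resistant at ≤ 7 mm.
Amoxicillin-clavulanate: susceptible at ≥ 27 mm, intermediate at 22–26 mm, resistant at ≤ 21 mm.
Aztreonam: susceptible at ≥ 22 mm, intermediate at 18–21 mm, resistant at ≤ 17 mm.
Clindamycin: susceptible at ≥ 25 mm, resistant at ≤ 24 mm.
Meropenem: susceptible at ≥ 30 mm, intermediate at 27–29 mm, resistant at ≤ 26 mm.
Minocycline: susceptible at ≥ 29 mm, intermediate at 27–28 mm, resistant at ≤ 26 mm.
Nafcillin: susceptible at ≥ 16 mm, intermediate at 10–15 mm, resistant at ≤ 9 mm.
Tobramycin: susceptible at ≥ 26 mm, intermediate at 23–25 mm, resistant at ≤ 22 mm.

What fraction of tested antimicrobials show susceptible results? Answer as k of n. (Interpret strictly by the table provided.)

Aztreonam: 21 mm is in 18–21 mm ⇒ intermediate
Clindamycin: 31 mm is ≥ 25 mm — S
Amoxicillin-clavulanate: 34 mm is ≥ 27 mm — susceptible
Tobramycin (30 mm) ≥ 26 mm ⇒ Susceptible
Minocycline: 33 mm is ≥ 29 mm ⇒ susceptible
Nafcillin: 19 mm is ≥ 16 mm ⇒ Susceptible
Meropenem (30 mm) ≥ 30 mm ⇒ Susceptible
Piperacillin-tazobactam 13 mm: ≥ 13 mm → susceptible
Susceptible: 7/8

7 of 8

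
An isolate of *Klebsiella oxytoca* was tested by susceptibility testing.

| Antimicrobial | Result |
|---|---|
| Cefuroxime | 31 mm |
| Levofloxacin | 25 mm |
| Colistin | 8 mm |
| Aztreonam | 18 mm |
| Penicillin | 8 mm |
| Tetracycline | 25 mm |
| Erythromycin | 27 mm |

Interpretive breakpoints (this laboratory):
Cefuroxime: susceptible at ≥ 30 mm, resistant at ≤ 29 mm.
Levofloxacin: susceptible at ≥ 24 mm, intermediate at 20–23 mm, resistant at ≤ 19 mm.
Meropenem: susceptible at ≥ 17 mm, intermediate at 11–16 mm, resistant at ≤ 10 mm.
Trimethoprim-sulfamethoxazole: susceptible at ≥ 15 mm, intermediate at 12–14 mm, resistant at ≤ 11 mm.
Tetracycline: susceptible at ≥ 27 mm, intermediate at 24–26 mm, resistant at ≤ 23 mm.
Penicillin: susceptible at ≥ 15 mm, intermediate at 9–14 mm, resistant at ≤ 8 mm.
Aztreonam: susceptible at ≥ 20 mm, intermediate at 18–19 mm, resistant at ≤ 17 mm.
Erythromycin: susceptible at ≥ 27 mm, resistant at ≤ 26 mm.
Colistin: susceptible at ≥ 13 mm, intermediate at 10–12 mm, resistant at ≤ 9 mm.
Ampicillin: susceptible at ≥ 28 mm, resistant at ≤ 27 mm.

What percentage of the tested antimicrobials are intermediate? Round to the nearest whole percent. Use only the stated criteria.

29%

Cefuroxime 31 mm: ≥ 30 mm ⇒ Susceptible
Levofloxacin 25 mm: ≥ 24 mm ⇒ susceptible
Colistin 8 mm: ≤ 9 mm — Resistant
Aztreonam: 18 mm is in 18–19 mm ⇒ Intermediate
Penicillin 8 mm: ≤ 8 mm — R
Tetracycline: 25 mm is in 24–26 mm ⇒ Intermediate
Erythromycin (27 mm) ≥ 27 mm — S
Intermediate: 2/7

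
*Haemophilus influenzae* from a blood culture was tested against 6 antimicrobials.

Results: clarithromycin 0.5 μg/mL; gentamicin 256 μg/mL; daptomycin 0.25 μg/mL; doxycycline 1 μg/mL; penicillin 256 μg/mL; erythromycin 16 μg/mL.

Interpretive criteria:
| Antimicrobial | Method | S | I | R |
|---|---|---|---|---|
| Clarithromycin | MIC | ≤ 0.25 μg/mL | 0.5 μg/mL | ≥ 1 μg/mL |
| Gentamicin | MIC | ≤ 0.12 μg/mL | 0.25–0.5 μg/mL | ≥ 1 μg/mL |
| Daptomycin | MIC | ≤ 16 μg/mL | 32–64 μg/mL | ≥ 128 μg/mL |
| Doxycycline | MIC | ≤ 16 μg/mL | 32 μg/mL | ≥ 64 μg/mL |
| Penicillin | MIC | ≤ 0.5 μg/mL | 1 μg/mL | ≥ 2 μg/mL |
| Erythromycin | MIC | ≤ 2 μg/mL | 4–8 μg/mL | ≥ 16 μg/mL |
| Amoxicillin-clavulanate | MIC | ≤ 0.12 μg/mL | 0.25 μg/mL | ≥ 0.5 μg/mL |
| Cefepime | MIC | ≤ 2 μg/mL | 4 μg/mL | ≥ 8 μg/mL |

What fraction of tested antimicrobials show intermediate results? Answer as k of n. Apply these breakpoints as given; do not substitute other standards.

Clarithromycin: 0.5 μg/mL is = 0.5 μg/mL ⇒ intermediate
Gentamicin: 256 μg/mL is ≥ 1 μg/mL → resistant
Daptomycin (0.25 μg/mL) ≤ 16 μg/mL — susceptible
Doxycycline: 1 μg/mL is ≤ 16 μg/mL — susceptible
Penicillin 256 μg/mL: ≥ 2 μg/mL → resistant
Erythromycin (16 μg/mL) ≥ 16 μg/mL — R
Intermediate: 1/6

1 of 6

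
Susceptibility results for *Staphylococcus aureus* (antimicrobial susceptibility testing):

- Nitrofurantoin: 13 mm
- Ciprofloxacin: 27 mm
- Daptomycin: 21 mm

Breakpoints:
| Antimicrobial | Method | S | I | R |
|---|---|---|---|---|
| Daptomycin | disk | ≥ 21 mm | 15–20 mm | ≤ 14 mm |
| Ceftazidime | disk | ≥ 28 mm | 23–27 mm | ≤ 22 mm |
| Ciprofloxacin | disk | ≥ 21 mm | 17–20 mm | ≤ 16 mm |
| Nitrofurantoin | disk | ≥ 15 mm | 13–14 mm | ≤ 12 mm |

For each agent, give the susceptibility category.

I, S, S

Nitrofurantoin 13 mm: in 13–14 mm ⇒ I
Ciprofloxacin: 27 mm is ≥ 21 mm — Susceptible
Daptomycin (21 mm) ≥ 21 mm — susceptible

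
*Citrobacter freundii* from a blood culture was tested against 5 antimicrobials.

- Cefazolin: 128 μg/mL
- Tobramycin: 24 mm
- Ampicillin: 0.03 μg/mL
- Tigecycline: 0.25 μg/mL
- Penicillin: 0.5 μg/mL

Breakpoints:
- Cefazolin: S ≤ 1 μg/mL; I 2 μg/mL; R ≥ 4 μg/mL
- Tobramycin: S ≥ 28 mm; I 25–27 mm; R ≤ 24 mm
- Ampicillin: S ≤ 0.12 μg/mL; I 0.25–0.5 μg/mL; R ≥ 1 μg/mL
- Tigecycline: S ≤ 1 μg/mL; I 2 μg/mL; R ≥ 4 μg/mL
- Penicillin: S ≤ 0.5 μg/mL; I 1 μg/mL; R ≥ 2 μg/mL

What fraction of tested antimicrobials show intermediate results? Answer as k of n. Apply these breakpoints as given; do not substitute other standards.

Cefazolin: 128 μg/mL is ≥ 4 μg/mL — R
Tobramycin (24 mm) ≤ 24 mm — Resistant
Ampicillin (0.03 μg/mL) ≤ 0.12 μg/mL — Susceptible
Tigecycline: 0.25 μg/mL is ≤ 1 μg/mL ⇒ susceptible
Penicillin: 0.5 μg/mL is ≤ 0.5 μg/mL ⇒ Susceptible
Intermediate: 0/5

0 of 5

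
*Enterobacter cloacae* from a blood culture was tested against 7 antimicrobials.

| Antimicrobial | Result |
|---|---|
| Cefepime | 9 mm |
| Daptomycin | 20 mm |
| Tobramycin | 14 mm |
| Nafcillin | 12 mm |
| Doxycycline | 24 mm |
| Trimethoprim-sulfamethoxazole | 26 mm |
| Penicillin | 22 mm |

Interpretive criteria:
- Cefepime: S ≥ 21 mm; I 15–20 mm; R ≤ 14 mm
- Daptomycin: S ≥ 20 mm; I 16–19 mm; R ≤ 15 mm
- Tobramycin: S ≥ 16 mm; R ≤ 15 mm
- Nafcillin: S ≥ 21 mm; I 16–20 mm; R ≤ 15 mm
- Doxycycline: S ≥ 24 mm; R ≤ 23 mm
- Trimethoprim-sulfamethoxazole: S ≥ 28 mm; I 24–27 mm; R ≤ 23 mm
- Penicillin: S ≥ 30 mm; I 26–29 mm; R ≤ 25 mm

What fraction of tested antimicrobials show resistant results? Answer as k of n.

Cefepime 9 mm: ≤ 14 mm ⇒ R
Daptomycin 20 mm: ≥ 20 mm ⇒ susceptible
Tobramycin: 14 mm is ≤ 15 mm ⇒ R
Nafcillin (12 mm) ≤ 15 mm → Resistant
Doxycycline (24 mm) ≥ 24 mm → susceptible
Trimethoprim-sulfamethoxazole (26 mm) in 24–27 mm → Intermediate
Penicillin 22 mm: ≤ 25 mm ⇒ R
Resistant: 4/7

4 of 7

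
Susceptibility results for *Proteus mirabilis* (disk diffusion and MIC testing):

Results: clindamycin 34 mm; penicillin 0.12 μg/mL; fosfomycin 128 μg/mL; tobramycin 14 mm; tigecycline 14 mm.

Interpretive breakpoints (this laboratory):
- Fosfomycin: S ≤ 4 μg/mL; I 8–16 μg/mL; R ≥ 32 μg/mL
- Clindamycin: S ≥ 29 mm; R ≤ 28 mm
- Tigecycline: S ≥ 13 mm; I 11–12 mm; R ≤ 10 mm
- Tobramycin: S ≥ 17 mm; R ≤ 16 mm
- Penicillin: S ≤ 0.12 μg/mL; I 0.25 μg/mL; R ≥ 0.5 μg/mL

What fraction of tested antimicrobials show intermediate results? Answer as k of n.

Clindamycin (34 mm) ≥ 29 mm — susceptible
Penicillin (0.12 μg/mL) ≤ 0.12 μg/mL ⇒ S
Fosfomycin (128 μg/mL) ≥ 32 μg/mL — resistant
Tobramycin: 14 mm is ≤ 16 mm — Resistant
Tigecycline: 14 mm is ≥ 13 mm ⇒ susceptible
Intermediate: 0/5

0 of 5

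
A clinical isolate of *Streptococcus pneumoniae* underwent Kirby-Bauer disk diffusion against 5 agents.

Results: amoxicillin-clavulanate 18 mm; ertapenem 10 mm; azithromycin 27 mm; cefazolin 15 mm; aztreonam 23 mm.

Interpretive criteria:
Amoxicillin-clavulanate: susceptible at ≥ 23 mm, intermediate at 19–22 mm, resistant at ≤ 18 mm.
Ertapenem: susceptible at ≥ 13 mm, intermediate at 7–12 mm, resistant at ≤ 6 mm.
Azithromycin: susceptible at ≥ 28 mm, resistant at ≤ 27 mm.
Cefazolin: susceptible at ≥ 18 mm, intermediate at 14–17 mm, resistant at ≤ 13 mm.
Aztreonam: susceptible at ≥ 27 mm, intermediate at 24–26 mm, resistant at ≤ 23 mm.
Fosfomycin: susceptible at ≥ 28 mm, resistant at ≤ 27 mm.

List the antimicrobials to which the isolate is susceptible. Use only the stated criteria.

Amoxicillin-clavulanate: 18 mm is ≤ 18 mm — Resistant
Ertapenem (10 mm) in 7–12 mm — Intermediate
Azithromycin (27 mm) ≤ 27 mm ⇒ Resistant
Cefazolin 15 mm: in 14–17 mm ⇒ I
Aztreonam 23 mm: ≤ 23 mm — resistant

none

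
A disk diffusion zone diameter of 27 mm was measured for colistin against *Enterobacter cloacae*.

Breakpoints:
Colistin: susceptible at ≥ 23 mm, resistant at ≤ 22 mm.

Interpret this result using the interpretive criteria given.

Colistin: 27 mm is ≥ 23 mm → S

Susceptible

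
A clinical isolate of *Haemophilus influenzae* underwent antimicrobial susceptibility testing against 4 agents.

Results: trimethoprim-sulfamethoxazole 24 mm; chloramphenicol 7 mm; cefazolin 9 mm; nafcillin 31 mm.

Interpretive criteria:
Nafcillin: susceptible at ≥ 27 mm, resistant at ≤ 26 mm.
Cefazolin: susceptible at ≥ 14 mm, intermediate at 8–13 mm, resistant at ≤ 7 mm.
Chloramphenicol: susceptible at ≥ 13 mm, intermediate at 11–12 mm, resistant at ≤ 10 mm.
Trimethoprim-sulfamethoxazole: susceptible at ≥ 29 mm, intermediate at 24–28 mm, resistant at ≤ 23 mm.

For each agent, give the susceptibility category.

I, R, I, S

Trimethoprim-sulfamethoxazole (24 mm) in 24–28 mm — I
Chloramphenicol 7 mm: ≤ 10 mm ⇒ Resistant
Cefazolin: 9 mm is in 8–13 mm — Intermediate
Nafcillin (31 mm) ≥ 27 mm ⇒ Susceptible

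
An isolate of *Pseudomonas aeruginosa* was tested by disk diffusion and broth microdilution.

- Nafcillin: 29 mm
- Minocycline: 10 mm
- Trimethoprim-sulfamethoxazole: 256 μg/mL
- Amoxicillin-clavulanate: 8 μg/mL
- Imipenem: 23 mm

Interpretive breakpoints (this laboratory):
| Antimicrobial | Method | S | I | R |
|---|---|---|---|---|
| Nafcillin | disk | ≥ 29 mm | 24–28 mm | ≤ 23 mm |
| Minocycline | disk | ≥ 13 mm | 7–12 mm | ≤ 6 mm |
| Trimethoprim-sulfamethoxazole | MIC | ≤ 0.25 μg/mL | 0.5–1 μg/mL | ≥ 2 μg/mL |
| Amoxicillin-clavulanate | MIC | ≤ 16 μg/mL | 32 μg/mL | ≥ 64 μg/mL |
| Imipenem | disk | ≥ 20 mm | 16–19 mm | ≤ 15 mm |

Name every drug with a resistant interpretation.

Nafcillin: 29 mm is ≥ 29 mm ⇒ Susceptible
Minocycline 10 mm: in 7–12 mm — I
Trimethoprim-sulfamethoxazole (256 μg/mL) ≥ 2 μg/mL → resistant
Amoxicillin-clavulanate (8 μg/mL) ≤ 16 μg/mL → Susceptible
Imipenem 23 mm: ≥ 20 mm → susceptible

trimethoprim-sulfamethoxazole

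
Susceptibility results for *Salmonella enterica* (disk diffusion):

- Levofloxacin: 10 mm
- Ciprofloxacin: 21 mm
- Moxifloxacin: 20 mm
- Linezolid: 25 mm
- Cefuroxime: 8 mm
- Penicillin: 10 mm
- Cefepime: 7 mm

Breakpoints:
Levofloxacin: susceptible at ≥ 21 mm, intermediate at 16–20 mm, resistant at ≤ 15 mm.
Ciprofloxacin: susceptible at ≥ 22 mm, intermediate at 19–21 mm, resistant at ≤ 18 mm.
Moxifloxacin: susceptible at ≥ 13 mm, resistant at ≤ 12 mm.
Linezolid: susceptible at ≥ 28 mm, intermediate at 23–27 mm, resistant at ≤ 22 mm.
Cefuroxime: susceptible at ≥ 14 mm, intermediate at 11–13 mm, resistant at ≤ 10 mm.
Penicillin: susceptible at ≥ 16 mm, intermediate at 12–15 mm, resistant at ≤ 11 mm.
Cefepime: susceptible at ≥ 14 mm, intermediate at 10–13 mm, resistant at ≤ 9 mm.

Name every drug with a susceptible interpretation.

Levofloxacin: 10 mm is ≤ 15 mm → R
Ciprofloxacin: 21 mm is in 19–21 mm — Intermediate
Moxifloxacin 20 mm: ≥ 13 mm ⇒ susceptible
Linezolid: 25 mm is in 23–27 mm → I
Cefuroxime (8 mm) ≤ 10 mm — R
Penicillin 10 mm: ≤ 11 mm → R
Cefepime: 7 mm is ≤ 9 mm → R

moxifloxacin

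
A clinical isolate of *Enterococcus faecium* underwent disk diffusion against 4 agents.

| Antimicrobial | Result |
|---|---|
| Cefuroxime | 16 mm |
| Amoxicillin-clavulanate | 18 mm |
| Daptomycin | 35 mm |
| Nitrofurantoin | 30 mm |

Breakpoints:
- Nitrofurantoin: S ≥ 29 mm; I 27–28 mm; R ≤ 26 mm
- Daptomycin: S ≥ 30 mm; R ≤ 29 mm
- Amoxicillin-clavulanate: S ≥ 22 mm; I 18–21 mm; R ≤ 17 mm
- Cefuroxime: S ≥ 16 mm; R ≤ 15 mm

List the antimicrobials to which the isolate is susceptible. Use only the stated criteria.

Cefuroxime (16 mm) ≥ 16 mm — S
Amoxicillin-clavulanate: 18 mm is in 18–21 mm ⇒ Intermediate
Daptomycin: 35 mm is ≥ 30 mm ⇒ Susceptible
Nitrofurantoin (30 mm) ≥ 29 mm ⇒ Susceptible

cefuroxime, daptomycin, nitrofurantoin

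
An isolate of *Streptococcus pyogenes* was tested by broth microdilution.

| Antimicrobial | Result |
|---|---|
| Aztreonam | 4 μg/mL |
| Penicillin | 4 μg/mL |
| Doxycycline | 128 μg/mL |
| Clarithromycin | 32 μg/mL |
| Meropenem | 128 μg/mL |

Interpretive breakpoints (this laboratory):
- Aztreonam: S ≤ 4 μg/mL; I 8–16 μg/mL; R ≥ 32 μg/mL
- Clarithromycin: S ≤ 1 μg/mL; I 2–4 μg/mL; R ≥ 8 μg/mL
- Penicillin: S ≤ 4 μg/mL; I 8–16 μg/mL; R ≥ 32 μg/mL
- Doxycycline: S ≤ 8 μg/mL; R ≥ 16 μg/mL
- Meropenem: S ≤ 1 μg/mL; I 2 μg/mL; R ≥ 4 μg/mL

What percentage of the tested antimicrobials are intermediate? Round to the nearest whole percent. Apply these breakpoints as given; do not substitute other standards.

Aztreonam: 4 μg/mL is ≤ 4 μg/mL ⇒ Susceptible
Penicillin 4 μg/mL: ≤ 4 μg/mL ⇒ S
Doxycycline (128 μg/mL) ≥ 16 μg/mL ⇒ resistant
Clarithromycin 32 μg/mL: ≥ 8 μg/mL ⇒ Resistant
Meropenem (128 μg/mL) ≥ 4 μg/mL → Resistant
Intermediate: 0/5

0%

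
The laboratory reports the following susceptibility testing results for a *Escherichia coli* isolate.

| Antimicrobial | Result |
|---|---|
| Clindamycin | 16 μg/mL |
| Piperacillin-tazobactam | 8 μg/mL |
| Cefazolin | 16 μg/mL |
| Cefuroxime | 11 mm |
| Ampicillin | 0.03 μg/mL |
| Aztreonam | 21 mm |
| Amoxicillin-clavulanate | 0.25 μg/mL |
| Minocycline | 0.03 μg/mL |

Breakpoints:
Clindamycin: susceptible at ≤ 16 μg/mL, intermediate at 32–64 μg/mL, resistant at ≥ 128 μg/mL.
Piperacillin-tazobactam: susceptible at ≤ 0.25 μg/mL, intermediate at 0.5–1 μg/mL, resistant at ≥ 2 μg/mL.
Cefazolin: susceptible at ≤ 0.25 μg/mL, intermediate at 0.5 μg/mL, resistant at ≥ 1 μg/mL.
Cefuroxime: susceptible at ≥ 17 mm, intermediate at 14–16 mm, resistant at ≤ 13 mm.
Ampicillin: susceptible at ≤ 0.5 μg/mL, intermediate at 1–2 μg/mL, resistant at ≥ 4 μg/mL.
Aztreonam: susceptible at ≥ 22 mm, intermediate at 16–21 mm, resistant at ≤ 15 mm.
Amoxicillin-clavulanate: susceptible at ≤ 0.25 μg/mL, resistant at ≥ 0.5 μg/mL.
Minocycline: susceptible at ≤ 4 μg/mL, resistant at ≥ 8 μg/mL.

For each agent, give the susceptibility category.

S, R, R, R, S, I, S, S

Clindamycin: 16 μg/mL is ≤ 16 μg/mL → Susceptible
Piperacillin-tazobactam: 8 μg/mL is ≥ 2 μg/mL ⇒ Resistant
Cefazolin: 16 μg/mL is ≥ 1 μg/mL ⇒ R
Cefuroxime: 11 mm is ≤ 13 mm ⇒ R
Ampicillin: 0.03 μg/mL is ≤ 0.5 μg/mL ⇒ S
Aztreonam 21 mm: in 16–21 mm → intermediate
Amoxicillin-clavulanate: 0.25 μg/mL is ≤ 0.25 μg/mL — S
Minocycline 0.03 μg/mL: ≤ 4 μg/mL → Susceptible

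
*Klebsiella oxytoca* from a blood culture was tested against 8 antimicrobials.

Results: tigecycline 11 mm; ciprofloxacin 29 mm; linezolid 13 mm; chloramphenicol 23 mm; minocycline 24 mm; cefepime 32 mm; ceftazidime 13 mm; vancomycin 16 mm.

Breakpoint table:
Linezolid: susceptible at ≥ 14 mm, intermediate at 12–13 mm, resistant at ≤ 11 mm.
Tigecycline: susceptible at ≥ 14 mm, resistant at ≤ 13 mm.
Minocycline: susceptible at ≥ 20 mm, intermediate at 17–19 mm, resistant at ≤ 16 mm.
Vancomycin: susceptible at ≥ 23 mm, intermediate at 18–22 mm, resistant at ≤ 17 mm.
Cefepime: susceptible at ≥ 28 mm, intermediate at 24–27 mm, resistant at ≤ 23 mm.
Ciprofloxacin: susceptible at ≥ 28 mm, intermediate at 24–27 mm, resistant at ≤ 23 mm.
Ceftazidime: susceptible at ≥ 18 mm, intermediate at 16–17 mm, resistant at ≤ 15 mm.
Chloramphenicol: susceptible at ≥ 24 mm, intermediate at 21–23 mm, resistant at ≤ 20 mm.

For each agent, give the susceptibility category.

Tigecycline 11 mm: ≤ 13 mm — R
Ciprofloxacin (29 mm) ≥ 28 mm — susceptible
Linezolid (13 mm) in 12–13 mm — Intermediate
Chloramphenicol (23 mm) in 21–23 mm — intermediate
Minocycline 24 mm: ≥ 20 mm → Susceptible
Cefepime (32 mm) ≥ 28 mm → susceptible
Ceftazidime: 13 mm is ≤ 15 mm → R
Vancomycin 16 mm: ≤ 17 mm — resistant

R, S, I, I, S, S, R, R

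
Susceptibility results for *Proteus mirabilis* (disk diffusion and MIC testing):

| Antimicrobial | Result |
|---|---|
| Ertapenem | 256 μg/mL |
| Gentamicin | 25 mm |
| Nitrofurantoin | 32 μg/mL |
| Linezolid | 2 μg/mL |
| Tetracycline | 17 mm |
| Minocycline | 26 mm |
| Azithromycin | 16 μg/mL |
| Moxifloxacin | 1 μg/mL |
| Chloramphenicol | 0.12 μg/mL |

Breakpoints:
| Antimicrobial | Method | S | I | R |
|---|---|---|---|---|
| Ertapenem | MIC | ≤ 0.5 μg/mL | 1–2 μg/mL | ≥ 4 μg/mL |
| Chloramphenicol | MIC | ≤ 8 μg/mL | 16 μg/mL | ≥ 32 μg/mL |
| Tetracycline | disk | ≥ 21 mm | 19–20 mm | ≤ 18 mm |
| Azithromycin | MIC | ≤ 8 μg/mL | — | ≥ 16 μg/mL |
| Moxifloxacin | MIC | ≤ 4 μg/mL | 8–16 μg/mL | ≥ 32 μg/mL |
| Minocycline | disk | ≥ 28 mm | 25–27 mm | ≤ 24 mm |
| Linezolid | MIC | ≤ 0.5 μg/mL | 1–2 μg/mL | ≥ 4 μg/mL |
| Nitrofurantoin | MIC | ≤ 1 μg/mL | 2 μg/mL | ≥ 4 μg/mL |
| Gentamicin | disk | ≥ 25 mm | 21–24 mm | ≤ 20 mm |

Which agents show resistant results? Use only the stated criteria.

Ertapenem 256 μg/mL: ≥ 4 μg/mL → Resistant
Gentamicin (25 mm) ≥ 25 mm — susceptible
Nitrofurantoin 32 μg/mL: ≥ 4 μg/mL → resistant
Linezolid: 2 μg/mL is in 1–2 μg/mL → I
Tetracycline (17 mm) ≤ 18 mm ⇒ resistant
Minocycline (26 mm) in 25–27 mm → I
Azithromycin 16 μg/mL: ≥ 16 μg/mL — R
Moxifloxacin: 1 μg/mL is ≤ 4 μg/mL ⇒ Susceptible
Chloramphenicol (0.12 μg/mL) ≤ 8 μg/mL → S

ertapenem, nitrofurantoin, tetracycline, azithromycin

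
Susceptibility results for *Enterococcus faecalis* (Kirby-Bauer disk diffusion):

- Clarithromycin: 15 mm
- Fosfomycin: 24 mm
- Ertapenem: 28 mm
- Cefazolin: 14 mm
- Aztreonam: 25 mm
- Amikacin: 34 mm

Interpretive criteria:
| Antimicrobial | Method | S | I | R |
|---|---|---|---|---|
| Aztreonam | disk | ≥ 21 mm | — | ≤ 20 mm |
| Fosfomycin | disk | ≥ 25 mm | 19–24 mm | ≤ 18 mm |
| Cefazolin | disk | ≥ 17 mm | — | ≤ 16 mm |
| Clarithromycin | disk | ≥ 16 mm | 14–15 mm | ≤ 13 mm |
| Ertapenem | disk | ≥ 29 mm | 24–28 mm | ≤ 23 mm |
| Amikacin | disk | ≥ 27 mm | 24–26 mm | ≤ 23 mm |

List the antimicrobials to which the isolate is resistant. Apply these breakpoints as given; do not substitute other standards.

Clarithromycin (15 mm) in 14–15 mm ⇒ Intermediate
Fosfomycin: 24 mm is in 19–24 mm ⇒ intermediate
Ertapenem: 28 mm is in 24–28 mm — intermediate
Cefazolin 14 mm: ≤ 16 mm ⇒ resistant
Aztreonam (25 mm) ≥ 21 mm → S
Amikacin 34 mm: ≥ 27 mm ⇒ S

cefazolin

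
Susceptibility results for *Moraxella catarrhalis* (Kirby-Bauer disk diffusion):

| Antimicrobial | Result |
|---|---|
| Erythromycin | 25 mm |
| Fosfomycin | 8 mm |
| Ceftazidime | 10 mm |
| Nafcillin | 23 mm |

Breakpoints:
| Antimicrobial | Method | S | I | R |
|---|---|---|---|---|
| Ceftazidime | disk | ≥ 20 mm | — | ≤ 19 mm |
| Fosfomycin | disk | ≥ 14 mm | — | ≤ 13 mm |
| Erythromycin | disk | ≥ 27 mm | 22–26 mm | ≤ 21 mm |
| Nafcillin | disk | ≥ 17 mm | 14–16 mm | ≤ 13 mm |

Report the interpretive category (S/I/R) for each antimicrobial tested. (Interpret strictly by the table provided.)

Erythromycin: 25 mm is in 22–26 mm — intermediate
Fosfomycin (8 mm) ≤ 13 mm → resistant
Ceftazidime 10 mm: ≤ 19 mm → R
Nafcillin: 23 mm is ≥ 17 mm — susceptible

I, R, R, S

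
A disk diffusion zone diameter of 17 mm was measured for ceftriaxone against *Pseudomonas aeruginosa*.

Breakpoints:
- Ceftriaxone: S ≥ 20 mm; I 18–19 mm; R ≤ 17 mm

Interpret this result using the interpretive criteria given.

Ceftriaxone (17 mm) ≤ 17 mm → Resistant

R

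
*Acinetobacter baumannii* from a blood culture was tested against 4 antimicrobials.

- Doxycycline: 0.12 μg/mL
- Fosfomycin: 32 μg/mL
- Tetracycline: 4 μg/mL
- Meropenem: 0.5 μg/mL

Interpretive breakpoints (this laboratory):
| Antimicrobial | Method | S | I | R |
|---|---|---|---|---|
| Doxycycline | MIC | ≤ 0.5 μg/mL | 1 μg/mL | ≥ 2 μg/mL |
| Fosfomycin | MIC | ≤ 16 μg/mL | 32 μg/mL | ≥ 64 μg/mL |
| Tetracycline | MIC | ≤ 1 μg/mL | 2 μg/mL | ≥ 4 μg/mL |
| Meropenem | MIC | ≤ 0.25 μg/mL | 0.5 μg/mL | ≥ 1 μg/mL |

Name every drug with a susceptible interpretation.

Doxycycline 0.12 μg/mL: ≤ 0.5 μg/mL → Susceptible
Fosfomycin (32 μg/mL) = 32 μg/mL → I
Tetracycline 4 μg/mL: ≥ 4 μg/mL → resistant
Meropenem: 0.5 μg/mL is = 0.5 μg/mL → Intermediate

doxycycline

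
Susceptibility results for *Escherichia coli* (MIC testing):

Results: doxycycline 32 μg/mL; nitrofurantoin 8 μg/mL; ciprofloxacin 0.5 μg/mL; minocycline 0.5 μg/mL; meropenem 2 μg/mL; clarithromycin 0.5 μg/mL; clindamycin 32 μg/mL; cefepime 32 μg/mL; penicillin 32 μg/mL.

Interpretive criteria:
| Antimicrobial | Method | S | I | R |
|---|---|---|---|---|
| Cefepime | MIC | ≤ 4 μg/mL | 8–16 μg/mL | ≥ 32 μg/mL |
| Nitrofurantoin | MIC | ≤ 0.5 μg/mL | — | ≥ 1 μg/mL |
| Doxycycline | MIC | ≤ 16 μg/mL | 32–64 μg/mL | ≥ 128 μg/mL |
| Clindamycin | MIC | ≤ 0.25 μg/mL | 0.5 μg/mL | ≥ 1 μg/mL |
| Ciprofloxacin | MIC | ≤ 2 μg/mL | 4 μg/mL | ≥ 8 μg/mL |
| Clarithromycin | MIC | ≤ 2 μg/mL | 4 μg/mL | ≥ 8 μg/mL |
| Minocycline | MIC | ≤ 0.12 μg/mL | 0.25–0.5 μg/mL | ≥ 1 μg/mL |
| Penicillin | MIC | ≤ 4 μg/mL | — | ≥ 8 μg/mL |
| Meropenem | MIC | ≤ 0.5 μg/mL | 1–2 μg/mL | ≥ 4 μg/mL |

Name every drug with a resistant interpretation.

Doxycycline 32 μg/mL: in 32–64 μg/mL — Intermediate
Nitrofurantoin 8 μg/mL: ≥ 1 μg/mL → resistant
Ciprofloxacin: 0.5 μg/mL is ≤ 2 μg/mL ⇒ susceptible
Minocycline (0.5 μg/mL) in 0.25–0.5 μg/mL → Intermediate
Meropenem: 2 μg/mL is in 1–2 μg/mL → I
Clarithromycin 0.5 μg/mL: ≤ 2 μg/mL — susceptible
Clindamycin 32 μg/mL: ≥ 1 μg/mL — Resistant
Cefepime 32 μg/mL: ≥ 32 μg/mL — R
Penicillin (32 μg/mL) ≥ 8 μg/mL ⇒ R

nitrofurantoin, clindamycin, cefepime, penicillin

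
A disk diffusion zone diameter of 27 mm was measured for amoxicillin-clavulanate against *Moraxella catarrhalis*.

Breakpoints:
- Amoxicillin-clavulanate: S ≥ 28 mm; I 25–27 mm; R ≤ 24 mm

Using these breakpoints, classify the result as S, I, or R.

Amoxicillin-clavulanate 27 mm: in 25–27 mm — intermediate

Intermediate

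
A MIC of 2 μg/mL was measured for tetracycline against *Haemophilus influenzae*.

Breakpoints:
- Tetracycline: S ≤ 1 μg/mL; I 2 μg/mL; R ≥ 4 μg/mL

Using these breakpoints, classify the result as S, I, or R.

Tetracycline 2 μg/mL: = 2 μg/mL → I

I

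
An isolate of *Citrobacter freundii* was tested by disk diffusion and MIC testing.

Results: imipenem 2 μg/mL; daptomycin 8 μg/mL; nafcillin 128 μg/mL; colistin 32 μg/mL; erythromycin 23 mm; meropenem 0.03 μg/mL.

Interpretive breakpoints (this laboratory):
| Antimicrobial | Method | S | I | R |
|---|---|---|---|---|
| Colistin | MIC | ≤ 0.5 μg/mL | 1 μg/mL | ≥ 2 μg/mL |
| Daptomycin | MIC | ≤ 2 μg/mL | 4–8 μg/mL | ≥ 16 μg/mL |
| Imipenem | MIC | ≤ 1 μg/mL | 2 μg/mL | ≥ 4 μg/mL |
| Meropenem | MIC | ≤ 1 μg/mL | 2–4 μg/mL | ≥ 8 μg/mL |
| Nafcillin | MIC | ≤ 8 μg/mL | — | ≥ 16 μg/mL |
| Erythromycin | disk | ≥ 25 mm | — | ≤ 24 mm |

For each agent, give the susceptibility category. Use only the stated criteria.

Imipenem (2 μg/mL) = 2 μg/mL ⇒ intermediate
Daptomycin (8 μg/mL) in 4–8 μg/mL → I
Nafcillin 128 μg/mL: ≥ 16 μg/mL — Resistant
Colistin 32 μg/mL: ≥ 2 μg/mL — Resistant
Erythromycin: 23 mm is ≤ 24 mm → resistant
Meropenem (0.03 μg/mL) ≤ 1 μg/mL ⇒ susceptible

I, I, R, R, R, S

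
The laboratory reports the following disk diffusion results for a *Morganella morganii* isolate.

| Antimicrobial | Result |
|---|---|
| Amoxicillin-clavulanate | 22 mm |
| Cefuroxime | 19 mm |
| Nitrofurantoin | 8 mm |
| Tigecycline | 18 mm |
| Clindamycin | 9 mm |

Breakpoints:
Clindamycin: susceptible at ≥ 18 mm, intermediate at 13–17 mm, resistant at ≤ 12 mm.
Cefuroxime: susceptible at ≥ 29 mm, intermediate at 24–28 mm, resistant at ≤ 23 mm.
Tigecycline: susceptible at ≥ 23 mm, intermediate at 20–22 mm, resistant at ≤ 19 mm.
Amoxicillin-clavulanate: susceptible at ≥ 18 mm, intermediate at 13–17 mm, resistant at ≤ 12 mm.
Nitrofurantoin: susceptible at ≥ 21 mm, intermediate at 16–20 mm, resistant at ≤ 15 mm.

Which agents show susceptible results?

amoxicillin-clavulanate

Amoxicillin-clavulanate (22 mm) ≥ 18 mm — susceptible
Cefuroxime: 19 mm is ≤ 23 mm ⇒ resistant
Nitrofurantoin 8 mm: ≤ 15 mm ⇒ R
Tigecycline: 18 mm is ≤ 19 mm → R
Clindamycin: 9 mm is ≤ 12 mm — resistant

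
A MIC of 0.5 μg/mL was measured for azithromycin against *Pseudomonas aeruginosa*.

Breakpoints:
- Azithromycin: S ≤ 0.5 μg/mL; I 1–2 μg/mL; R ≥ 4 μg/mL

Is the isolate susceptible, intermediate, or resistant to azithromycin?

Azithromycin 0.5 μg/mL: ≤ 0.5 μg/mL → S

S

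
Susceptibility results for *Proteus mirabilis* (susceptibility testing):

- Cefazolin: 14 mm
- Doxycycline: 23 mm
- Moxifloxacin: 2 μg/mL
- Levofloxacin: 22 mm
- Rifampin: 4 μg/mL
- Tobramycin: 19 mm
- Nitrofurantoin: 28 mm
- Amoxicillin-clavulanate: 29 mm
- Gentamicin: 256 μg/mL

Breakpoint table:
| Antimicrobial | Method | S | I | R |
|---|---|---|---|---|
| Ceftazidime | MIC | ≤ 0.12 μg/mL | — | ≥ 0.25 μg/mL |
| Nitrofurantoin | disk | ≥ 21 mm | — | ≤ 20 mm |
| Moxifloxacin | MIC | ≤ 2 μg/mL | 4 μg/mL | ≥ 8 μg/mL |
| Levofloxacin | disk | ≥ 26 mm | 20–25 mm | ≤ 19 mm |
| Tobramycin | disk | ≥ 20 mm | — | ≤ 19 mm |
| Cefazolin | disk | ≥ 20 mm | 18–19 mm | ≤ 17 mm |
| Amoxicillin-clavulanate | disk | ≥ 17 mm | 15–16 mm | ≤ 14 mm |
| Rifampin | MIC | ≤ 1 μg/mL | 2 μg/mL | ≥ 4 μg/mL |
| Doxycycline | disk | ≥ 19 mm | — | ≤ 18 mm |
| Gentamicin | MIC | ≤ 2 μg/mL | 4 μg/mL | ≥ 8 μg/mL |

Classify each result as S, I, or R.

R, S, S, I, R, R, S, S, R

Cefazolin (14 mm) ≤ 17 mm — Resistant
Doxycycline (23 mm) ≥ 19 mm — susceptible
Moxifloxacin: 2 μg/mL is ≤ 2 μg/mL ⇒ susceptible
Levofloxacin: 22 mm is in 20–25 mm — intermediate
Rifampin (4 μg/mL) ≥ 4 μg/mL → R
Tobramycin (19 mm) ≤ 19 mm — Resistant
Nitrofurantoin 28 mm: ≥ 21 mm — Susceptible
Amoxicillin-clavulanate (29 mm) ≥ 17 mm → Susceptible
Gentamicin 256 μg/mL: ≥ 8 μg/mL — R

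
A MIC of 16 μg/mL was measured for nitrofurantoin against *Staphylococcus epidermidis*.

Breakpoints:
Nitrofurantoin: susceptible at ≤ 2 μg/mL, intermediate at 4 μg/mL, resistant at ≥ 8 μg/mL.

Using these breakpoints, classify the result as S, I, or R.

Nitrofurantoin: 16 μg/mL is ≥ 8 μg/mL — Resistant

Resistant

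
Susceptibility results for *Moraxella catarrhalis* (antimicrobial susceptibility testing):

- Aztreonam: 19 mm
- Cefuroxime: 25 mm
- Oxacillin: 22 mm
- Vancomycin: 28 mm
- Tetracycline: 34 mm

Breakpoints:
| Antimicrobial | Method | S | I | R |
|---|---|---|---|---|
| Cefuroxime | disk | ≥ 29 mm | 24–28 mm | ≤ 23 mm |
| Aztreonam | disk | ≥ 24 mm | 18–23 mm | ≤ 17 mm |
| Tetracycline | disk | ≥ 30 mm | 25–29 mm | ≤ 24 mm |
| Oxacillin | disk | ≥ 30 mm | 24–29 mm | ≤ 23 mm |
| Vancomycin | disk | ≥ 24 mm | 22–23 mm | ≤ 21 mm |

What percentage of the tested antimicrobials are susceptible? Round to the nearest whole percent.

40%

Aztreonam (19 mm) in 18–23 mm — I
Cefuroxime 25 mm: in 24–28 mm — intermediate
Oxacillin (22 mm) ≤ 23 mm ⇒ R
Vancomycin 28 mm: ≥ 24 mm ⇒ Susceptible
Tetracycline: 34 mm is ≥ 30 mm → Susceptible
Susceptible: 2/5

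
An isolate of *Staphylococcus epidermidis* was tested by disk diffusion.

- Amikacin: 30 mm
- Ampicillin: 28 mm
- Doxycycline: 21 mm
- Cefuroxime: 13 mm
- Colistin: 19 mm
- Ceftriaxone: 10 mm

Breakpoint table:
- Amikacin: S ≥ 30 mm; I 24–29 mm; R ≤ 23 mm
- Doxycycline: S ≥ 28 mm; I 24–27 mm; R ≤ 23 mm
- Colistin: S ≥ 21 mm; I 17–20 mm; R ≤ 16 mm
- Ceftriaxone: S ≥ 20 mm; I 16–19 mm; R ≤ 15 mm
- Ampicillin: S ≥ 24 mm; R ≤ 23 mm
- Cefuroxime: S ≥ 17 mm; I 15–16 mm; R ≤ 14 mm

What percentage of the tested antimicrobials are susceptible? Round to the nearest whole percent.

Amikacin (30 mm) ≥ 30 mm → S
Ampicillin (28 mm) ≥ 24 mm ⇒ S
Doxycycline: 21 mm is ≤ 23 mm ⇒ resistant
Cefuroxime 13 mm: ≤ 14 mm ⇒ Resistant
Colistin 19 mm: in 17–20 mm → Intermediate
Ceftriaxone: 10 mm is ≤ 15 mm — Resistant
Susceptible: 2/6

33%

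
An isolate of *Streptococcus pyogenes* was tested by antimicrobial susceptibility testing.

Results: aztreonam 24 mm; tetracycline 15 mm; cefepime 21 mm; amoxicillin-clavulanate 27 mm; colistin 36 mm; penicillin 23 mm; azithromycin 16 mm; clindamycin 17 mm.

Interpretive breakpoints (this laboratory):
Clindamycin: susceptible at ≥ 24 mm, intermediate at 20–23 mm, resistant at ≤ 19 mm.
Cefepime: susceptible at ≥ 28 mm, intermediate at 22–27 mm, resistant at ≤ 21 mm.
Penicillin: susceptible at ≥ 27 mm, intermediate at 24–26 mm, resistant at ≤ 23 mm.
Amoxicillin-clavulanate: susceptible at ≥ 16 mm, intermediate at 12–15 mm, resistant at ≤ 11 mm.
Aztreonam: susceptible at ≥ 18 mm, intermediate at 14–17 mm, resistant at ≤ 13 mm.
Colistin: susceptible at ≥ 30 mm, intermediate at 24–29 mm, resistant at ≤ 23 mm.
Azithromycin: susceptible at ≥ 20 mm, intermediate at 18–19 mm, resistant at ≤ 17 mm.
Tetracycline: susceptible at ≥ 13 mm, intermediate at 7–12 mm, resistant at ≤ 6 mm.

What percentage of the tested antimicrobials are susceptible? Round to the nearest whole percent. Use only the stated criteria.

Aztreonam: 24 mm is ≥ 18 mm ⇒ Susceptible
Tetracycline: 15 mm is ≥ 13 mm ⇒ Susceptible
Cefepime 21 mm: ≤ 21 mm → Resistant
Amoxicillin-clavulanate (27 mm) ≥ 16 mm — susceptible
Colistin (36 mm) ≥ 30 mm → susceptible
Penicillin (23 mm) ≤ 23 mm → resistant
Azithromycin: 16 mm is ≤ 17 mm → R
Clindamycin: 17 mm is ≤ 19 mm — Resistant
Susceptible: 4/8

50%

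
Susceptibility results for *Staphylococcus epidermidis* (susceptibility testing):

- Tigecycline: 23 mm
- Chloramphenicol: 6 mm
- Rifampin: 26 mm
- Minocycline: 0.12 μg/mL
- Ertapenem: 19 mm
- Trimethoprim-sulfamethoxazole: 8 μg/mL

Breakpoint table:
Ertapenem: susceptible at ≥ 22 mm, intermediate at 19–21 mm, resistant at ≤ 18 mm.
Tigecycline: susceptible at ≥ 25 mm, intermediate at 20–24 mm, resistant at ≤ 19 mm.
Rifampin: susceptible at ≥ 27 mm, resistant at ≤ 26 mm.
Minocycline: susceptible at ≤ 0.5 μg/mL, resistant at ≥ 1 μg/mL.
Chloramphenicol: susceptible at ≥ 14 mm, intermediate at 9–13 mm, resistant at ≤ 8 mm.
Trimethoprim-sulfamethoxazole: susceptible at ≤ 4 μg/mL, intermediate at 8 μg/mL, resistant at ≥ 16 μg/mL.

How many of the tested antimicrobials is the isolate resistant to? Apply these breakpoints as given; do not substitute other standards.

Tigecycline (23 mm) in 20–24 mm → Intermediate
Chloramphenicol (6 mm) ≤ 8 mm ⇒ R
Rifampin 26 mm: ≤ 26 mm ⇒ resistant
Minocycline: 0.12 μg/mL is ≤ 0.5 μg/mL ⇒ Susceptible
Ertapenem (19 mm) in 19–21 mm → I
Trimethoprim-sulfamethoxazole (8 μg/mL) = 8 μg/mL ⇒ intermediate
Resistant: 2

2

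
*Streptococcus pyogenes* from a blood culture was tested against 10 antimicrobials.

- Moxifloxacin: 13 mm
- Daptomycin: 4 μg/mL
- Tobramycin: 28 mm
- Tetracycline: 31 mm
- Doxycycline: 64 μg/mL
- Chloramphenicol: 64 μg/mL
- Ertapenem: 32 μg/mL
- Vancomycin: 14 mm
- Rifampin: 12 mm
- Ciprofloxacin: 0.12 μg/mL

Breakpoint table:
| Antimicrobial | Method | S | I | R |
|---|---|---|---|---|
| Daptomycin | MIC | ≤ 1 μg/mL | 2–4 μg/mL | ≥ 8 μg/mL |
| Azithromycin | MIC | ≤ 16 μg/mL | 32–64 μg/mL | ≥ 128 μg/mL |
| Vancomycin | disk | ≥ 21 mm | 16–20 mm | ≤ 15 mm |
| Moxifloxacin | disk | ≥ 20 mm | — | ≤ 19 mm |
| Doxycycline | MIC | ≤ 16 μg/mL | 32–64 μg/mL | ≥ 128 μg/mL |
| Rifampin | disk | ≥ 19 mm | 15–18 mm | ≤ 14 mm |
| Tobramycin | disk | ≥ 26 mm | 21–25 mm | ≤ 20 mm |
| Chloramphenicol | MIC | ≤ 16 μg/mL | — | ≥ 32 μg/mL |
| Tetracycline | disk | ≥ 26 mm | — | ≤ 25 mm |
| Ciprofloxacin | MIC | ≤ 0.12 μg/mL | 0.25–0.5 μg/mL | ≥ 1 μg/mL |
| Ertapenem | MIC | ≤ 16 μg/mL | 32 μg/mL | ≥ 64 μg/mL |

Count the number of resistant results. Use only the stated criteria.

4

Moxifloxacin (13 mm) ≤ 19 mm — R
Daptomycin (4 μg/mL) in 2–4 μg/mL ⇒ Intermediate
Tobramycin (28 mm) ≥ 26 mm → susceptible
Tetracycline (31 mm) ≥ 26 mm ⇒ S
Doxycycline (64 μg/mL) in 32–64 μg/mL — Intermediate
Chloramphenicol (64 μg/mL) ≥ 32 μg/mL — resistant
Ertapenem 32 μg/mL: = 32 μg/mL — Intermediate
Vancomycin 14 mm: ≤ 15 mm ⇒ R
Rifampin (12 mm) ≤ 14 mm ⇒ resistant
Ciprofloxacin 0.12 μg/mL: ≤ 0.12 μg/mL → susceptible
Resistant: 4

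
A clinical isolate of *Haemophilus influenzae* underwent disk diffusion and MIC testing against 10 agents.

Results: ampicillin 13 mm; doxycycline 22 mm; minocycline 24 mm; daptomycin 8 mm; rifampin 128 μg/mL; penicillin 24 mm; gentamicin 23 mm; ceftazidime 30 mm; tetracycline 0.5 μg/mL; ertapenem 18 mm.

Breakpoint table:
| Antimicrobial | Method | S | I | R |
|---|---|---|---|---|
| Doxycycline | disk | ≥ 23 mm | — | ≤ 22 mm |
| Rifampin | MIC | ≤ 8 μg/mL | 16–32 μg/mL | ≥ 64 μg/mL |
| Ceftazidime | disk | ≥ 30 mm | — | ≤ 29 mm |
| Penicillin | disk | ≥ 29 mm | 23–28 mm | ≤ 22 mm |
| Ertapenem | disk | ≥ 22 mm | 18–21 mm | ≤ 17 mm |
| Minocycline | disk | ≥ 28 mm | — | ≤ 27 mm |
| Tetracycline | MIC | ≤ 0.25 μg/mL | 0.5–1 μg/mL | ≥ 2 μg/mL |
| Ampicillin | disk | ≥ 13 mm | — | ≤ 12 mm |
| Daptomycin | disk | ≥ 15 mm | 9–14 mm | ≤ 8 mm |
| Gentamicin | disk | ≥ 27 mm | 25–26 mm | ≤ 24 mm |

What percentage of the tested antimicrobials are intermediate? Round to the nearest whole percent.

30%

Ampicillin: 13 mm is ≥ 13 mm ⇒ S
Doxycycline (22 mm) ≤ 22 mm — R
Minocycline: 24 mm is ≤ 27 mm ⇒ resistant
Daptomycin: 8 mm is ≤ 8 mm → resistant
Rifampin (128 μg/mL) ≥ 64 μg/mL — Resistant
Penicillin (24 mm) in 23–28 mm — intermediate
Gentamicin: 23 mm is ≤ 24 mm ⇒ R
Ceftazidime: 30 mm is ≥ 30 mm — S
Tetracycline: 0.5 μg/mL is in 0.5–1 μg/mL → intermediate
Ertapenem 18 mm: in 18–21 mm ⇒ intermediate
Intermediate: 3/10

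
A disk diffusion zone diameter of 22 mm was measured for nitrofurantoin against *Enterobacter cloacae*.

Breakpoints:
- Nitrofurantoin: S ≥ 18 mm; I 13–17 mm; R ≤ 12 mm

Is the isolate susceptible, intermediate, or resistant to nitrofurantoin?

Nitrofurantoin (22 mm) ≥ 18 mm — S

S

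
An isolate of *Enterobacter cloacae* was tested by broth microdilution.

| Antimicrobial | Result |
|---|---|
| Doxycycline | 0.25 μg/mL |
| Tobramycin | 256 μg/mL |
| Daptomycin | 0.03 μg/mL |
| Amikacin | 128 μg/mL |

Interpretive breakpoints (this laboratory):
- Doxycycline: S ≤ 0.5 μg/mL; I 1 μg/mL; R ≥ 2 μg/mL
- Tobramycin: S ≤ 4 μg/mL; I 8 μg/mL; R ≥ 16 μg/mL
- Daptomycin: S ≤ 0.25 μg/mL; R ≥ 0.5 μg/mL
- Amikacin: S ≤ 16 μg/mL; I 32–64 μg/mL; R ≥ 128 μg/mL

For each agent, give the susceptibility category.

Doxycycline (0.25 μg/mL) ≤ 0.5 μg/mL — Susceptible
Tobramycin (256 μg/mL) ≥ 16 μg/mL ⇒ Resistant
Daptomycin 0.03 μg/mL: ≤ 0.25 μg/mL — Susceptible
Amikacin (128 μg/mL) ≥ 128 μg/mL ⇒ resistant

S, R, S, R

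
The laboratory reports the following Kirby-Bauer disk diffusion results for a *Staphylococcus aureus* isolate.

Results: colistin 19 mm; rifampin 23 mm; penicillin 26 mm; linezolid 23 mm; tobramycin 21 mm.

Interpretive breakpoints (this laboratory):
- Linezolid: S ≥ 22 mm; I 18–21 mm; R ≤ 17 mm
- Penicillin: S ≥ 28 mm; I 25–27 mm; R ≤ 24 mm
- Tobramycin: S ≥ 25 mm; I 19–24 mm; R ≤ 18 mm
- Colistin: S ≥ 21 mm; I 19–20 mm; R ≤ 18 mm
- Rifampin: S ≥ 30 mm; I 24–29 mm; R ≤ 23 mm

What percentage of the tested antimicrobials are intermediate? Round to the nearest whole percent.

60%

Colistin 19 mm: in 19–20 mm — intermediate
Rifampin (23 mm) ≤ 23 mm ⇒ Resistant
Penicillin 26 mm: in 25–27 mm → Intermediate
Linezolid: 23 mm is ≥ 22 mm → S
Tobramycin 21 mm: in 19–24 mm ⇒ intermediate
Intermediate: 3/5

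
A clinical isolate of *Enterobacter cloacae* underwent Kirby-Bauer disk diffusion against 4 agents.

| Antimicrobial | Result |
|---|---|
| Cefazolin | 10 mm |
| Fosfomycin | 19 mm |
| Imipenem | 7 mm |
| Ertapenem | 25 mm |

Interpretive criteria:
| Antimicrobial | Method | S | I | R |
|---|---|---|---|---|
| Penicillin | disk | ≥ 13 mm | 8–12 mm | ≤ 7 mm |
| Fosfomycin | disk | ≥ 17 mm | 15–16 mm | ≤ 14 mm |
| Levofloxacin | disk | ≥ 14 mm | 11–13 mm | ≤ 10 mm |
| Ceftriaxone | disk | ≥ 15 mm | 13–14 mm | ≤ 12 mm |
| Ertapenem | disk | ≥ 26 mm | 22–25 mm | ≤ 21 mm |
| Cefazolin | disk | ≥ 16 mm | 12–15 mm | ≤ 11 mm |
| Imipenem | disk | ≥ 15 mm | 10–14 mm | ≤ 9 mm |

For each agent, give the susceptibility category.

R, S, R, I

Cefazolin 10 mm: ≤ 11 mm → R
Fosfomycin: 19 mm is ≥ 17 mm — S
Imipenem: 7 mm is ≤ 9 mm → Resistant
Ertapenem 25 mm: in 22–25 mm — I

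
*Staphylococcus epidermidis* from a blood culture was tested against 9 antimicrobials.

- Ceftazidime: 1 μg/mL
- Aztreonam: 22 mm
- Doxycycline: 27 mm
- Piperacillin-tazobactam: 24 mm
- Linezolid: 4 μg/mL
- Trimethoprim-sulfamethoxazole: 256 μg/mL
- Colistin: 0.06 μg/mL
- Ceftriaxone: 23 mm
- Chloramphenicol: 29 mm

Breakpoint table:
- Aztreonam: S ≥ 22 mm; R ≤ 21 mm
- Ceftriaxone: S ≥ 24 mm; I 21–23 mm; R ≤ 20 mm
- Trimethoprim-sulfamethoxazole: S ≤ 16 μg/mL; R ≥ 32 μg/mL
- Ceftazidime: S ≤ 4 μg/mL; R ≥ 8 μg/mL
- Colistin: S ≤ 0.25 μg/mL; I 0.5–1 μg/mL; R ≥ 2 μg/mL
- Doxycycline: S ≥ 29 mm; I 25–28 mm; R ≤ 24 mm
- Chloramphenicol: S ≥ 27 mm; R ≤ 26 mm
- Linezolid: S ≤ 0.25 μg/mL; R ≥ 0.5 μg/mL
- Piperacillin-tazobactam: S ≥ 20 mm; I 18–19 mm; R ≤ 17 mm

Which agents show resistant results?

Ceftazidime 1 μg/mL: ≤ 4 μg/mL — susceptible
Aztreonam (22 mm) ≥ 22 mm ⇒ Susceptible
Doxycycline (27 mm) in 25–28 mm → Intermediate
Piperacillin-tazobactam (24 mm) ≥ 20 mm ⇒ S
Linezolid (4 μg/mL) ≥ 0.5 μg/mL — Resistant
Trimethoprim-sulfamethoxazole (256 μg/mL) ≥ 32 μg/mL → resistant
Colistin: 0.06 μg/mL is ≤ 0.25 μg/mL — Susceptible
Ceftriaxone 23 mm: in 21–23 mm → intermediate
Chloramphenicol (29 mm) ≥ 27 mm ⇒ Susceptible

linezolid, trimethoprim-sulfamethoxazole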